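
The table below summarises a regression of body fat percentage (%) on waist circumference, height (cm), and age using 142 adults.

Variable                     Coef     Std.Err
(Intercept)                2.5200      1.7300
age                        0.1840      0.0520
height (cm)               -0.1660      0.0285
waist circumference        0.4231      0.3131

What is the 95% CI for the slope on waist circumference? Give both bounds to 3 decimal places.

(-0.196, 1.042)

Read off: b = 0.4231, SE = 0.3131 for waist circumference.
df = n − k − 1 = 142 − 3 − 1 = 138.
t* = t_{0.025, 138} = 1.977304.
Margin = t* × SE = 1.977304 × 0.3131 = 0.61909.
CI: 0.4231 ± 0.61909 → (-0.196, 1.042).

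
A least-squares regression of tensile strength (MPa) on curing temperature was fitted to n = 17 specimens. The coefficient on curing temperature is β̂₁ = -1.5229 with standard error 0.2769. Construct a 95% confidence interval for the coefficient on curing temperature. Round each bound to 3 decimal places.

(-2.113, -0.933)

df = n − 2 = 17 − 2 = 15.
t* = t_{0.025, 15} = 2.13145.
Margin = t* × SE = 2.13145 × 0.2769 = 0.59020.
CI: -1.5229 ± 0.59020 → (-2.113, -0.933).
With 95% confidence, each one-unit increase in curing temperature is associated with a change of between -2.113 and -0.933 MPa in tensile strength.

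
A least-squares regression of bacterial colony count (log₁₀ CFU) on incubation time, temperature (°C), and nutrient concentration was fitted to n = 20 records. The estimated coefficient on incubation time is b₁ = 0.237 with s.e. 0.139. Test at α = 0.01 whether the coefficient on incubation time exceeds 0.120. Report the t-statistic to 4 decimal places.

H₀: β₁ = 0.120 vs H₁: β₁ > 0.120.
t = (b₁ − β₁⁰)/SE = (0.237 − 0.120) / 0.139 = 0.8417.
df = n − k − 1 = 20 − 3 − 1 = 16.
One-sided p ≈ 0.2062, which is ≥ 0.01, so fail to reject H₀.
The data do not give significant evidence that the true slope on incubation time exceeds 0.120 log₁₀ CFU per unit, holding the other predictors fixed.

t = 0.8417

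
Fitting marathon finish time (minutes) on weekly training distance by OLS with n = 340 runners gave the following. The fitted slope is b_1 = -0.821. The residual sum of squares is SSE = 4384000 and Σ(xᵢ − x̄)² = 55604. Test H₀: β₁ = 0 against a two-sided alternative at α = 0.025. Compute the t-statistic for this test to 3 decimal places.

t = -1.700

MSE = SSE/(n − 2) = 4384000/338 = 12970.4.
SE(b_1) = √(MSE/Sₓₓ) = √(12970.4/55604) = 0.482974.
t = -0.821 / 0.482974 = -1.700.
df = n − 2 = 338.
Two-sided p ≈ 0.0901, which is ≥ 0.025, so fail to reject H₀.
The data do not give significant evidence of an association between weekly training distance and marathon finish time.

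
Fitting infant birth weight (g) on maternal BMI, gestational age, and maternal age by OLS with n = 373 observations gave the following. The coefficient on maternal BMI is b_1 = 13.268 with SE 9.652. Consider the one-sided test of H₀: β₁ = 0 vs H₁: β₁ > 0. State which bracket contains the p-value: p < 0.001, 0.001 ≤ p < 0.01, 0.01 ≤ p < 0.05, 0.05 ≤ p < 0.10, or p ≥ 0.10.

t = 13.268 / 9.652 = 1.375.
df = n − k − 1 = 373 − 3 − 1 = 369.
One-sided p = P(T_{369} > t) ≈ 0.0850.
So 0.05 ≤ p < 0.10.

0.05 ≤ p < 0.10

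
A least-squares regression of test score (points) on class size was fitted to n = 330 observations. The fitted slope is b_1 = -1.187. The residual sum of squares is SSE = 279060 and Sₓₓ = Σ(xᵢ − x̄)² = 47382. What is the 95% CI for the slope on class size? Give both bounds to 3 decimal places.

(-1.451, -0.923)

MSE = SSE/(n − 2) = 279060/328 = 850.793.
SE(b_1) = √(MSE/Sₓₓ) = √(850.793/47382) = 0.134.
df = n − 2 = 328.
t* = t_{0.025, 328} = 1.967223.
Margin = t* × SE = 1.967223 × 0.134 = 0.26361.
CI: -1.187 ± 0.26361 → (-1.451, -0.923).
With 95% confidence, each one-unit increase in class size is associated with a change of between -1.451 and -0.923 points in test score.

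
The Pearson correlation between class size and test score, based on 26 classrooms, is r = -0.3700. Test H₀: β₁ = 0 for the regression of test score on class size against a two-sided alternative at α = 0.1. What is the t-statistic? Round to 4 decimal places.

t = -1.9511

t = r·√(n − 2)/√(1 − r²) = -0.3700·√24/√0.8631 = -1.9511.
df = n − 2 = 24.
Two-sided p ≈ 0.0628, which is < 0.1, so reject H₀.
There is evidence of a linear association between class size and test score.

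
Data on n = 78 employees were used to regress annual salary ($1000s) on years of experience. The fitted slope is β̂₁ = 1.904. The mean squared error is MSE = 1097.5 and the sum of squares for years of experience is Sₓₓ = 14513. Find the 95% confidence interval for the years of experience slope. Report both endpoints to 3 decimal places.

(1.356, 2.452)

SE(β̂₁) = √(MSE/Sₓₓ) = √(1097.5/14513) = 0.274994.
df = n − 2 = 76.
t* = t_{0.025, 76} = 1.991673.
Margin = t* × SE = 1.991673 × 0.274994 = 0.54770.
CI: 1.904 ± 0.54770 → (1.356, 2.452).
With 95% confidence, each one-unit increase in years of experience is associated with a change of between 1.356 and 2.452 $1000s in annual salary.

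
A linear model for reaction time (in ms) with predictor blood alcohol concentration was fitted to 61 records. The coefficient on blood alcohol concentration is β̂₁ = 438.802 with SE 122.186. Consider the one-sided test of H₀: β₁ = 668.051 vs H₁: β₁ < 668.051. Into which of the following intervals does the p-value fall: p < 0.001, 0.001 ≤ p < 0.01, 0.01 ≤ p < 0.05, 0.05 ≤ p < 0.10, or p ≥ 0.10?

t = (438.802 − 668.051) / 122.186 = -1.876.
df = n − 2 = 61 − 2 = 59.
One-sided p = P(T_{59} < t) ≈ 0.0328.
So 0.01 ≤ p < 0.05.

0.01 ≤ p < 0.05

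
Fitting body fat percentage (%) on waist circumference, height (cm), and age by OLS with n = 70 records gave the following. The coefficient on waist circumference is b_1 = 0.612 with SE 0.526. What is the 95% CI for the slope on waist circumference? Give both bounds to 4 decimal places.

(-0.4382, 1.6622)

df = n − k − 1 = 70 − 3 − 1 = 66.
t* = t_{0.025, 66} = 1.996564.
Margin = t* × SE = 1.996564 × 0.526 = 1.050193.
CI: 0.612 ± 1.050193 → (-0.4382, 1.6622).
With 95% confidence, each one-unit increase in waist circumference is associated with a change of between -0.4382 and 1.6622 % in body fat percentage, holding the other predictors fixed.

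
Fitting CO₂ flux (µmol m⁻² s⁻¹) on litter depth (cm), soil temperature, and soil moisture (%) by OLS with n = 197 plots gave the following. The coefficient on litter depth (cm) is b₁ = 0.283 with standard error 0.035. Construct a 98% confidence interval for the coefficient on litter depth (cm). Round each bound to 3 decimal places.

df = n − k − 1 = 197 − 3 − 1 = 193.
t* = t_{0.01, 193} = 2.345824.
Margin = t* × SE = 2.345824 × 0.035 = 0.08210.
CI: 0.283 ± 0.08210 → (0.201, 0.365).
With 98% confidence, each one-unit increase in litter depth (cm) is associated with a change of between 0.201 and 0.365 µmol m⁻² s⁻¹ in CO₂ flux, holding the other predictors fixed.

(0.201, 0.365)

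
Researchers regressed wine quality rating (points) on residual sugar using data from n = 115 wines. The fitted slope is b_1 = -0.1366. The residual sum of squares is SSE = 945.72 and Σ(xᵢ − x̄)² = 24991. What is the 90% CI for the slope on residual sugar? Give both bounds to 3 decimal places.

(-0.167, -0.106)

MSE = SSE/(n − 2) = 945.72/113 = 8.3692.
SE(b_1) = √(MSE/Sₓₓ) = √(8.3692/24991) = 0.0183.
df = n − 2 = 113.
t* = t_{0.05, 113} = 1.65845.
Margin = t* × SE = 1.65845 × 0.0183 = 0.03035.
CI: -0.1366 ± 0.03035 → (-0.167, -0.106).
With 90% confidence, each one-unit increase in residual sugar is associated with a change of between -0.167 and -0.106 points in wine quality rating.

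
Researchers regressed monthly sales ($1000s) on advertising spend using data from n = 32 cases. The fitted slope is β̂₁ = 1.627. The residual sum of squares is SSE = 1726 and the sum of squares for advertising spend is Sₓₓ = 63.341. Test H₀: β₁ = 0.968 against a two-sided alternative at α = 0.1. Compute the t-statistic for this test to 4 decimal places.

t = 0.6915

MSE = SSE/(n − 2) = 1726/30 = 57.5333.
SE(β̂₁) = √(MSE/Sₓₓ) = √(57.5333/63.341) = 0.953054.
t = (1.627 − 0.968) / 0.953054 = 0.6915.
df = n − 2 = 30.
Two-sided p ≈ 0.4946, which is ≥ 0.1, so fail to reject H₀.
The data are consistent with a true slope of 0.968 $1000s per unit of advertising spend.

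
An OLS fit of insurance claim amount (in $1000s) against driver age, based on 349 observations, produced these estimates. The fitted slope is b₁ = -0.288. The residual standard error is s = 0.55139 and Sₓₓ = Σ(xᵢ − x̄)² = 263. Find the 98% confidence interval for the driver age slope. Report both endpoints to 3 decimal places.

SE(b₁) = s/√Sₓₓ = 0.55139/√263 = 0.0340002.
df = n − 2 = 347.
t* = t_{0.01, 347} = 2.337142.
Margin = t* × SE = 2.337142 × 0.0340002 = 0.07946.
CI: -0.288 ± 0.07946 → (-0.367, -0.209).
With 98% confidence, each one-unit increase in driver age is associated with a change of between -0.367 and -0.209 $1000s in insurance claim amount.

(-0.367, -0.209)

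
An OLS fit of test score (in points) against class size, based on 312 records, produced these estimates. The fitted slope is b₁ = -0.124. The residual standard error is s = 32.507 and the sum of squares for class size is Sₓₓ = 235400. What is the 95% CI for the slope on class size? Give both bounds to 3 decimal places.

(-0.256, 0.008)

SE(b₁) = s/√Sₓₓ = 32.507/√235400 = 0.0669998.
df = n − 2 = 310.
t* = t_{0.025, 310} = 1.967646.
Margin = t* × SE = 1.967646 × 0.0669998 = 0.13183.
CI: -0.124 ± 0.13183 → (-0.256, 0.008).
With 95% confidence, each one-unit increase in class size is associated with a change of between -0.256 and 0.008 points in test score.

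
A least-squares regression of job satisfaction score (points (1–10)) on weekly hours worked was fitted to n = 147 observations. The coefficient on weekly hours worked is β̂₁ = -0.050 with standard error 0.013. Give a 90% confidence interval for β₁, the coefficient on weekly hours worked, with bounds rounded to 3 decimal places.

df = n − 2 = 147 − 2 = 145.
t* = t_{0.05, 145} = 1.65543.
Margin = t* × SE = 1.65543 × 0.013 = 0.02152.
CI: -0.050 ± 0.02152 → (-0.072, -0.028).
With 90% confidence, each one-unit increase in weekly hours worked is associated with a change of between -0.072 and -0.028 points (1–10) in job satisfaction score.

(-0.072, -0.028)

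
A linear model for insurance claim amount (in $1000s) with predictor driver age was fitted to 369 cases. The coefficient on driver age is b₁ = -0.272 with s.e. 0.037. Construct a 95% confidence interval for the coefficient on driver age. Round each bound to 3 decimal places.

(-0.345, -0.199)

df = n − 2 = 369 − 2 = 367.
t* = t_{0.025, 367} = 1.966449.
Margin = t* × SE = 1.966449 × 0.037 = 0.07276.
CI: -0.272 ± 0.07276 → (-0.345, -0.199).
With 95% confidence, each one-unit increase in driver age is associated with a change of between -0.345 and -0.199 $1000s in insurance claim amount.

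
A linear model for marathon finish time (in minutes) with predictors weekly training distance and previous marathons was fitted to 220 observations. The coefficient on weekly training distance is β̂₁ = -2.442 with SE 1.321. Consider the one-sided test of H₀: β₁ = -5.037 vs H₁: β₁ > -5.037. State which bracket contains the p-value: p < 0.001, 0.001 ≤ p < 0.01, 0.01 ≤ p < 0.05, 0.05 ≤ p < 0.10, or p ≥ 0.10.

t = (-2.442 − (-5.037)) / 1.321 = 1.964.
df = n − k − 1 = 220 − 2 − 1 = 217.
One-sided p = P(T_{217} > t) ≈ 0.0254.
So 0.01 ≤ p < 0.05.

0.01 ≤ p < 0.05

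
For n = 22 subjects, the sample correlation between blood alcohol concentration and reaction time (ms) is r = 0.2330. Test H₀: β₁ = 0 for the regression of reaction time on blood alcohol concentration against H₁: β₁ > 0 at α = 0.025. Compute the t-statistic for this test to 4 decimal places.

t = 1.0715

t = r·√(n − 2)/√(1 − r²) = 0.2330·√20/√0.945711 = 1.0715.
df = n − 2 = 20.
One-sided p ≈ 0.1484, which is ≥ 0.025, so fail to reject H₀.
The data do not give significant evidence of a linear association between blood alcohol concentration and reaction time.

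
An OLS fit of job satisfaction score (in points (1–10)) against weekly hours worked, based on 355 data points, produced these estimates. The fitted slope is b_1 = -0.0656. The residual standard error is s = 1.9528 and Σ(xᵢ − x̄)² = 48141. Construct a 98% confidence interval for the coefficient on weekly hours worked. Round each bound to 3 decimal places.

(-0.086, -0.045)

SE(b_1) = s/√Sₓₓ = 1.9528/√48141 = 0.00890021.
df = n − 2 = 353.
t* = t_{0.01, 353} = 2.336958.
Margin = t* × SE = 2.336958 × 0.00890021 = 0.02080.
CI: -0.0656 ± 0.02080 → (-0.086, -0.045).
With 98% confidence, each one-unit increase in weekly hours worked is associated with a change of between -0.086 and -0.045 points (1–10) in job satisfaction score.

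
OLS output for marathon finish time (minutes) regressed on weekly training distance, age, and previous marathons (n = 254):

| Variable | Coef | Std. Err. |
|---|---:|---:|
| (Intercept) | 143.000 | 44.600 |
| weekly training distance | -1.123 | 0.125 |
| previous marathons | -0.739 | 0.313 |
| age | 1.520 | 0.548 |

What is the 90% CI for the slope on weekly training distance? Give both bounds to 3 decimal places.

(-1.329, -0.917)

Read off: b = -1.123, SE = 0.125 for weekly training distance.
df = n − k − 1 = 254 − 3 − 1 = 250.
t* = t_{0.05, 250} = 1.650971.
Margin = t* × SE = 1.650971 × 0.125 = 0.20637.
CI: -1.123 ± 0.20637 → (-1.329, -0.917).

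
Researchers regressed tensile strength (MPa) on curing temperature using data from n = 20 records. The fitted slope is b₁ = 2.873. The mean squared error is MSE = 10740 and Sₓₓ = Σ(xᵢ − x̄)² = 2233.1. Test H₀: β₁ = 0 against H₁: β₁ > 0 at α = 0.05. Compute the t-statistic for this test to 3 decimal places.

t = 1.310

SE(b₁) = √(MSE/Sₓₓ) = √(10740/2233.1) = 2.19305.
t = 2.873 / 2.19305 = 1.310.
df = n − 2 = 18.
One-sided p ≈ 0.1033, which is ≥ 0.05, so fail to reject H₀.
The data do not give significant evidence that the true slope on curing temperature is positive.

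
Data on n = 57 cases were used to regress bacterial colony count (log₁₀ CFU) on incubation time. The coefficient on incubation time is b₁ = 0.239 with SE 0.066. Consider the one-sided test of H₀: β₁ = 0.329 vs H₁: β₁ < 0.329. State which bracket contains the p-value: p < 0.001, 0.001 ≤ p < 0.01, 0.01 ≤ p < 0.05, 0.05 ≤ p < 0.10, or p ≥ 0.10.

t = (0.239 − 0.329) / 0.066 = -1.364.
df = n − 2 = 57 − 2 = 55.
One-sided p = P(T_{55} < t) ≈ 0.0891.
So 0.05 ≤ p < 0.10.

0.05 ≤ p < 0.10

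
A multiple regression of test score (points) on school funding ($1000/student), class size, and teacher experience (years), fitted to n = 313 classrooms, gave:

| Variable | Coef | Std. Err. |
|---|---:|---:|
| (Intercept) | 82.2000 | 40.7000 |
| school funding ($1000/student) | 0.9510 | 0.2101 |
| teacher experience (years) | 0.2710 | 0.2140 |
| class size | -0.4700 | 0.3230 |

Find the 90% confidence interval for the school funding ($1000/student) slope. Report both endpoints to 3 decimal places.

(0.604, 1.298)

Read off: b = 0.9510, SE = 0.2101 for school funding ($1000/student).
df = n − k − 1 = 313 − 3 − 1 = 309.
t* = t_{0.05, 309} = 1.6498.
Margin = t* × SE = 1.6498 × 0.2101 = 0.34662.
CI: 0.9510 ± 0.34662 → (0.604, 1.298).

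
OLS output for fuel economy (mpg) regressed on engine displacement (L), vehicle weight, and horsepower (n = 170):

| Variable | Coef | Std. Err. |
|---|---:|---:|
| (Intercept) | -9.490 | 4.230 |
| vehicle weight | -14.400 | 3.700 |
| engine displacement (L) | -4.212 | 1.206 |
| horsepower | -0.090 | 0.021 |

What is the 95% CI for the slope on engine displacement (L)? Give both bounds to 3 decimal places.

Read off: b = -4.212, SE = 1.206 for engine displacement (L).
df = n − k − 1 = 170 − 3 − 1 = 166.
t* = t_{0.025, 166} = 1.974358.
Margin = t* × SE = 1.974358 × 1.206 = 2.38108.
CI: -4.212 ± 2.38108 → (-6.593, -1.831).

(-6.593, -1.831)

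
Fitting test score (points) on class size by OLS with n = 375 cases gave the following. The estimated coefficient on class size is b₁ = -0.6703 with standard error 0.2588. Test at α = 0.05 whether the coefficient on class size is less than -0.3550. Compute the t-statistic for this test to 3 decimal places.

H₀: β₁ = -0.3550 vs H₁: β₁ < -0.3550.
t = (b₁ − β₁⁰)/SE = (-0.6703 − (-0.3550)) / 0.2588 = -1.218.
df = n − 2 = 375 − 2 = 373.
One-sided p ≈ 0.1119, which is ≥ 0.05, so fail to reject H₀.
The data do not give significant evidence that the true slope on class size is below -0.3550 points per unit.

t = -1.218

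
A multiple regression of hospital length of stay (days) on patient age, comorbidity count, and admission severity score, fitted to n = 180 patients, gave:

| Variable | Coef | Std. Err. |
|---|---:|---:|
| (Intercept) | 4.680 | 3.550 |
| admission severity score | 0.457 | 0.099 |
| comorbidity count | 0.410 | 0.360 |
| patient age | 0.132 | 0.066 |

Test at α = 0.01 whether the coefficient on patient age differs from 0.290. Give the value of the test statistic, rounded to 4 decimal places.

Read off: b = 0.132, SE = 0.066 for patient age.
H₀: β₁ = 0.290 vs H₁: β₁ ≠ 0.290.
t = (0.132 − 0.290) / 0.066 = -2.3939.
df = n − k − 1 = 180 − 3 − 1 = 176.
Two-sided p ≈ 0.0177, which is ≥ 0.01, so fail to reject H₀.
The data are consistent with a true slope of 0.290 days per unit of patient age, holding the other predictors fixed.

t = -2.3939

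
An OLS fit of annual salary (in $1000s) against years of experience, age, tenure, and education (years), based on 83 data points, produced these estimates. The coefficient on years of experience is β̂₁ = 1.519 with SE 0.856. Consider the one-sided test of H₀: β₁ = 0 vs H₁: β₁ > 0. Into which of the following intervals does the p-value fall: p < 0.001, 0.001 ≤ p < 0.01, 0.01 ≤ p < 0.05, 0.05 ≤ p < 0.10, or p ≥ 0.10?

0.01 ≤ p < 0.05

t = 1.519 / 0.856 = 1.775.
df = n − k − 1 = 83 − 4 − 1 = 78.
One-sided p = P(T_{78} > t) ≈ 0.0399.
So 0.01 ≤ p < 0.05.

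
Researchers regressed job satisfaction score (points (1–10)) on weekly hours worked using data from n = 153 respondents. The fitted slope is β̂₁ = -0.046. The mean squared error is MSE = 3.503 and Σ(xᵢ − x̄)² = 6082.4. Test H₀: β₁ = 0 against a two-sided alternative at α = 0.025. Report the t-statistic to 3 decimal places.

t = -1.917

SE(β̂₁) = √(MSE/Sₓₓ) = √(3.503/6082.4) = 0.0239984.
t = -0.046 / 0.0239984 = -1.917.
df = n − 2 = 151.
Two-sided p ≈ 0.0572, which is ≥ 0.025, so fail to reject H₀.
The data do not give significant evidence of an association between weekly hours worked and job satisfaction score.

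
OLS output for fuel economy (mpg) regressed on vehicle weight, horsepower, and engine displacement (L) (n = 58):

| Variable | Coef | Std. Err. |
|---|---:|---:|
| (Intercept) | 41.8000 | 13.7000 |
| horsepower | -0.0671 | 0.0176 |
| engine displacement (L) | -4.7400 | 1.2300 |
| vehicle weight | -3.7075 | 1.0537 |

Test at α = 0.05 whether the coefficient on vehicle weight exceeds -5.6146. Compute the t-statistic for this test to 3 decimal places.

Read off: b = -3.7075, SE = 1.0537 for vehicle weight.
H₀: β₁ = -5.6146 vs H₁: β₁ > -5.6146.
t = (-3.7075 − (-5.6146)) / 1.0537 = 1.810.
df = n − k − 1 = 58 − 3 − 1 = 54.
One-sided p ≈ 0.0379, which is < 0.05, so reject H₀.
There is evidence that the true slope on vehicle weight exceeds -5.6146 mpg per unit, holding the other predictors fixed.

t = 1.810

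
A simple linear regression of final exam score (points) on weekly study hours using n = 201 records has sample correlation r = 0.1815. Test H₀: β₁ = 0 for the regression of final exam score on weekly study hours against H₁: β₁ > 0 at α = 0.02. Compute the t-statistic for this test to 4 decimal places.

t = 2.6036

t = r·√(n − 2)/√(1 − r²) = 0.1815·√199/√0.967058 = 2.6036.
df = n − 2 = 199.
One-sided p ≈ 0.0050, which is < 0.02, so reject H₀.
There is evidence of a linear association between weekly study hours and final exam score.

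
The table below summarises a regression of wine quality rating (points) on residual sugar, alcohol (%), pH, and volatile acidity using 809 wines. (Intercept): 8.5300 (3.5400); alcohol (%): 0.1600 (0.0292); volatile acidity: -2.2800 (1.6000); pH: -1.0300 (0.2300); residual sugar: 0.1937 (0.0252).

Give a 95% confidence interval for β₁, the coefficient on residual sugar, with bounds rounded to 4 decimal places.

Read off: b = 0.1937, SE = 0.0252 for residual sugar.
df = n − k − 1 = 809 − 4 − 1 = 804.
t* = t_{0.025, 804} = 1.962919.
Margin = t* × SE = 1.962919 × 0.0252 = 0.049466.
CI: 0.1937 ± 0.049466 → (0.1442, 0.2432).

(0.1442, 0.2432)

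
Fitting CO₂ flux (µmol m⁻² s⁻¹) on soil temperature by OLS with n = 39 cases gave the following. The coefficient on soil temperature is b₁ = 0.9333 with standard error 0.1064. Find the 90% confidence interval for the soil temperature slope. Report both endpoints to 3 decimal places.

(0.754, 1.113)

df = n − 2 = 39 − 2 = 37.
t* = t_{0.05, 37} = 1.687094.
Margin = t* × SE = 1.687094 × 0.1064 = 0.17951.
CI: 0.9333 ± 0.17951 → (0.754, 1.113).
With 90% confidence, each one-unit increase in soil temperature is associated with a change of between 0.754 and 1.113 µmol m⁻² s⁻¹ in CO₂ flux.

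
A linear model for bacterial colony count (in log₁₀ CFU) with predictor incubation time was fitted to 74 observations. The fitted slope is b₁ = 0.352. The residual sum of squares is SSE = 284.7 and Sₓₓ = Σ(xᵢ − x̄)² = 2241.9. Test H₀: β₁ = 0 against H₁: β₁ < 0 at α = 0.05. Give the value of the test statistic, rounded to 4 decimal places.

MSE = SSE/(n − 2) = 284.7/72 = 3.95417.
SE(b₁) = √(MSE/Sₓₓ) = √(3.95417/2241.9) = 0.0419971.
t = 0.352 / 0.0419971 = 8.3815.
df = n − 2 = 72.
One-sided p ≈ 1.0000, which is ≥ 0.05, so fail to reject H₀.
The data do not give significant evidence that the true slope on incubation time is negative.

t = 8.3815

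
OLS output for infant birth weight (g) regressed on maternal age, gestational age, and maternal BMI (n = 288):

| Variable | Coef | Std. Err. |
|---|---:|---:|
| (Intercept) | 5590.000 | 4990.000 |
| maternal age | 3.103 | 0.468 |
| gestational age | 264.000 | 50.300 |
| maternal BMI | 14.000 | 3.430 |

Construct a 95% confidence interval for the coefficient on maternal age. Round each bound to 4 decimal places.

Read off: b = 3.103, SE = 0.468 for maternal age.
df = n − k − 1 = 288 − 3 − 1 = 284.
t* = t_{0.025, 284} = 1.968352.
Margin = t* × SE = 1.968352 × 0.468 = 0.921189.
CI: 3.103 ± 0.921189 → (2.1818, 4.0242).

(2.1818, 4.0242)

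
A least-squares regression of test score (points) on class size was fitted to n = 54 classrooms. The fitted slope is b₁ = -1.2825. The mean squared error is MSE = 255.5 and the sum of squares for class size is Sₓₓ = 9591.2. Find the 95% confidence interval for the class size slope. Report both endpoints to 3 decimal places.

SE(b₁) = √(MSE/Sₓₓ) = √(255.5/9591.2) = 0.163215.
df = n − 2 = 52.
t* = t_{0.025, 52} = 2.006647.
Margin = t* × SE = 2.006647 × 0.163215 = 0.32751.
CI: -1.2825 ± 0.32751 → (-1.610, -0.955).
With 95% confidence, each one-unit increase in class size is associated with a change of between -1.610 and -0.955 points in test score.

(-1.610, -0.955)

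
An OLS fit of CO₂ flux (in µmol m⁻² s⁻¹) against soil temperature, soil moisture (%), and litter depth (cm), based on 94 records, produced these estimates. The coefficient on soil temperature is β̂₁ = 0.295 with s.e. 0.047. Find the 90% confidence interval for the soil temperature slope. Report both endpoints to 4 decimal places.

(0.2169, 0.3731)

df = n − k − 1 = 94 − 3 − 1 = 90.
t* = t_{0.05, 90} = 1.661961.
Margin = t* × SE = 1.661961 × 0.047 = 0.078112.
CI: 0.295 ± 0.078112 → (0.2169, 0.3731).
With 90% confidence, each one-unit increase in soil temperature is associated with a change of between 0.2169 and 0.3731 µmol m⁻² s⁻¹ in CO₂ flux, holding the other predictors fixed.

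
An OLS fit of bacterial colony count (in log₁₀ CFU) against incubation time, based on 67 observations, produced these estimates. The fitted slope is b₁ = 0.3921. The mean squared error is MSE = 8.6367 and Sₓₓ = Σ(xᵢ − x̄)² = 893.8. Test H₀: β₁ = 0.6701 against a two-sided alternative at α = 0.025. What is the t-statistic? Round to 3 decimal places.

t = -2.828

SE(b₁) = √(MSE/Sₓₓ) = √(8.6367/893.8) = 0.0983001.
t = (0.3921 − 0.6701) / 0.0983001 = -2.828.
df = n − 2 = 65.
Two-sided p ≈ 0.0062, which is < 0.025, so reject H₀.
There is evidence that the true slope on incubation time differs from 0.6701 log₁₀ CFU per unit.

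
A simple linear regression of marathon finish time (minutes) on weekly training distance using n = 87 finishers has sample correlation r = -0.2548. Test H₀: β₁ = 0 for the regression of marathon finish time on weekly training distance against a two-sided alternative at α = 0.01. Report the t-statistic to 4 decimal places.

t = -2.4293

t = r·√(n − 2)/√(1 − r²) = -0.2548·√85/√0.935077 = -2.4293.
df = n − 2 = 85.
Two-sided p ≈ 0.0172, which is ≥ 0.01, so fail to reject H₀.
The data do not give significant evidence of a linear association between weekly training distance and marathon finish time.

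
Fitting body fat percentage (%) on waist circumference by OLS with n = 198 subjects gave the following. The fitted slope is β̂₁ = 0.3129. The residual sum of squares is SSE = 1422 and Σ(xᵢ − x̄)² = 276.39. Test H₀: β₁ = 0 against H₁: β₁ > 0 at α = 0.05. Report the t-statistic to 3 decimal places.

t = 1.931

MSE = SSE/(n − 2) = 1422/196 = 7.2551.
SE(β̂₁) = √(MSE/Sₓₓ) = √(7.2551/276.39) = 0.162017.
t = 0.3129 / 0.162017 = 1.931.
df = n − 2 = 196.
One-sided p ≈ 0.0274, which is < 0.05, so reject H₀.
There is evidence that the true slope on waist circumference is positive.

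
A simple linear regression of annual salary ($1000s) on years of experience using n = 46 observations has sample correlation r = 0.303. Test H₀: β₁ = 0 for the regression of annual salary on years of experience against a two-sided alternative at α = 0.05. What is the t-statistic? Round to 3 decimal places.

t = 2.109

t = r·√(n − 2)/√(1 − r²) = 0.303·√44/√0.908191 = 2.109.
df = n − 2 = 44.
Two-sided p ≈ 0.0407, which is < 0.05, so reject H₀.
There is evidence of a linear association between years of experience and annual salary.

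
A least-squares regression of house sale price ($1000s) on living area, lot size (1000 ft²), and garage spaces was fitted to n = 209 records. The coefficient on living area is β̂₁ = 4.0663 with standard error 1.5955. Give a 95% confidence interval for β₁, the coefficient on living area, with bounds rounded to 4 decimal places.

(0.9206, 7.2120)

df = n − k − 1 = 209 − 3 − 1 = 205.
t* = t_{0.025, 205} = 1.971603.
Margin = t* × SE = 1.971603 × 1.5955 = 3.145693.
CI: 4.0663 ± 3.145693 → (0.9206, 7.2120).
With 95% confidence, each one-unit increase in living area is associated with a change of between 0.9206 and 7.2120 $1000s in house sale price, holding the other predictors fixed.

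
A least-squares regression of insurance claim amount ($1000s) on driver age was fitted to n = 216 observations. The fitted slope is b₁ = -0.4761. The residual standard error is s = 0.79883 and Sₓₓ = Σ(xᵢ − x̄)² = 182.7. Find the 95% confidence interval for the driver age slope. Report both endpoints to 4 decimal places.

SE(b₁) = s/√Sₓₓ = 0.79883/√182.7 = 0.0590997.
df = n − 2 = 214.
t* = t_{0.025, 214} = 1.971111.
Margin = t* × SE = 1.971111 × 0.0590997 = 0.116492.
CI: -0.4761 ± 0.116492 → (-0.5926, -0.3596).
With 95% confidence, each one-unit increase in driver age is associated with a change of between -0.5926 and -0.3596 $1000s in insurance claim amount.

(-0.5926, -0.3596)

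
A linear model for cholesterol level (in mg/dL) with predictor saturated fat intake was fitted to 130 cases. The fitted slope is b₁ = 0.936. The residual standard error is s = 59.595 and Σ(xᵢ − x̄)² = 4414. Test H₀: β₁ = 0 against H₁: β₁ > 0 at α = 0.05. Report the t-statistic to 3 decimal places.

t = 1.043

SE(b₁) = s/√Sₓₓ = 59.595/√4414 = 0.897003.
t = 0.936 / 0.897003 = 1.043.
df = n − 2 = 128.
One-sided p ≈ 0.1493, which is ≥ 0.05, so fail to reject H₀.
The data do not give significant evidence that the true slope on saturated fat intake is positive.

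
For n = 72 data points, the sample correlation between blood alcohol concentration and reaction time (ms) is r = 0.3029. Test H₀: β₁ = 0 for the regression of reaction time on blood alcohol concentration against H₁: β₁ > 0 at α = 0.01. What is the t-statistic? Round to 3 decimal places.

t = r·√(n − 2)/√(1 − r²) = 0.3029·√70/√0.908252 = 2.659.
df = n − 2 = 70.
One-sided p ≈ 0.0049, which is < 0.01, so reject H₀.
There is evidence of a linear association between blood alcohol concentration and reaction time.

t = 2.659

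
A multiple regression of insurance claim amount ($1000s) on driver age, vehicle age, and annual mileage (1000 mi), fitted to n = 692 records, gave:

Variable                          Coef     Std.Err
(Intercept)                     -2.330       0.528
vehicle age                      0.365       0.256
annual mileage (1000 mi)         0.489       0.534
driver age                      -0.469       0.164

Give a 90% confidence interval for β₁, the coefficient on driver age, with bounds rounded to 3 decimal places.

Read off: b = -0.469, SE = 0.164 for driver age.
df = n − k − 1 = 692 − 3 − 1 = 688.
t* = t_{0.05, 688} = 1.647071.
Margin = t* × SE = 1.647071 × 0.164 = 0.27012.
CI: -0.469 ± 0.27012 → (-0.739, -0.199).

(-0.739, -0.199)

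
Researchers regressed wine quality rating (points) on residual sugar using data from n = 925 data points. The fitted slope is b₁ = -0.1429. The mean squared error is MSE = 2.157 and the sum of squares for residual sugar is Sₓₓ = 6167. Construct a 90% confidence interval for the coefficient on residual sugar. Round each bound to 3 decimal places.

(-0.174, -0.112)

SE(b₁) = √(MSE/Sₓₓ) = √(2.157/6167) = 0.018702.
df = n − 2 = 923.
t* = t_{0.05, 923} = 1.646506.
Margin = t* × SE = 1.646506 × 0.018702 = 0.03079.
CI: -0.1429 ± 0.03079 → (-0.174, -0.112).
With 90% confidence, each one-unit increase in residual sugar is associated with a change of between -0.174 and -0.112 points in wine quality rating.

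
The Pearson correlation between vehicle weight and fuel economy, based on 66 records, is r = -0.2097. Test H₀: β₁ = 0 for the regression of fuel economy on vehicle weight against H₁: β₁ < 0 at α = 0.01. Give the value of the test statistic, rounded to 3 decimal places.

t = -1.716

t = r·√(n − 2)/√(1 − r²) = -0.2097·√64/√0.956026 = -1.716.
df = n − 2 = 64.
One-sided p ≈ 0.0455, which is ≥ 0.01, so fail to reject H₀.
The data do not give significant evidence of a linear association between vehicle weight and fuel economy.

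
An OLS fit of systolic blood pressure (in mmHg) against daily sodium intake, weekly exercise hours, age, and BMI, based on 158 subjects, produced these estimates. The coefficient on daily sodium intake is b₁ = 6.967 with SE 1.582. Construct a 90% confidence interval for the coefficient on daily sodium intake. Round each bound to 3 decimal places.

df = n − k − 1 = 158 − 4 − 1 = 153.
t* = t_{0.05, 153} = 1.654874.
Margin = t* × SE = 1.654874 × 1.582 = 2.61801.
CI: 6.967 ± 2.61801 → (4.349, 9.585).
With 90% confidence, each one-unit increase in daily sodium intake is associated with a change of between 4.349 and 9.585 mmHg in systolic blood pressure, holding the other predictors fixed.

(4.349, 9.585)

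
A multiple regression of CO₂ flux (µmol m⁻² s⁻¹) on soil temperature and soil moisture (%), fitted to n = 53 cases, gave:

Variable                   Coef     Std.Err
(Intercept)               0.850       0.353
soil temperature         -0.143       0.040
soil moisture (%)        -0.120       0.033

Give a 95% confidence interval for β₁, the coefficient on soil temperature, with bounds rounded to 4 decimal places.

(-0.2233, -0.0627)

Read off: b = -0.143, SE = 0.040 for soil temperature.
df = n − k − 1 = 53 − 2 − 1 = 50.
t* = t_{0.025, 50} = 2.008559.
Margin = t* × SE = 2.008559 × 0.040 = 0.080342.
CI: -0.143 ± 0.080342 → (-0.2233, -0.0627).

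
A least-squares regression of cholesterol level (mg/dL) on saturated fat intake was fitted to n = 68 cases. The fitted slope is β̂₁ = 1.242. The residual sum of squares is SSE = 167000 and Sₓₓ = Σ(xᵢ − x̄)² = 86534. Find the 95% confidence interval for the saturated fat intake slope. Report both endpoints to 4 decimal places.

(0.9006, 1.5834)

MSE = SSE/(n − 2) = 167000/66 = 2530.3.
SE(β̂₁) = √(MSE/Sₓₓ) = √(2530.3/86534) = 0.170999.
df = n − 2 = 66.
t* = t_{0.025, 66} = 1.996564.
Margin = t* × SE = 1.996564 × 0.170999 = 0.341410.
CI: 1.242 ± 0.341410 → (0.9006, 1.5834).
With 95% confidence, each one-unit increase in saturated fat intake is associated with a change of between 0.9006 and 1.5834 mg/dL in cholesterol level.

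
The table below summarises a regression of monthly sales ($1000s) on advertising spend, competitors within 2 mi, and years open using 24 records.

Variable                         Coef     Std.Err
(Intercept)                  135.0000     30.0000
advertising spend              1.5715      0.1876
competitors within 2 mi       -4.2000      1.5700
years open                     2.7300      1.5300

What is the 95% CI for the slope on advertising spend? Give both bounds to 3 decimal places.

Read off: b = 1.5715, SE = 0.1876 for advertising spend.
df = n − k − 1 = 24 − 3 − 1 = 20.
t* = t_{0.025, 20} = 2.085963.
Margin = t* × SE = 2.085963 × 0.1876 = 0.39133.
CI: 1.5715 ± 0.39133 → (1.180, 1.963).

(1.180, 1.963)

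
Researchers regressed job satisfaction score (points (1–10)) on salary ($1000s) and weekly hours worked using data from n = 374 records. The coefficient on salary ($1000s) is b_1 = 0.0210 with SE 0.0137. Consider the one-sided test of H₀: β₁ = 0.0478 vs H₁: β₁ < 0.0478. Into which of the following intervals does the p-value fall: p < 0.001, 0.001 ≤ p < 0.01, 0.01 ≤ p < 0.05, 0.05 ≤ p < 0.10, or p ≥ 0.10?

0.01 ≤ p < 0.05

t = (0.0210 − 0.0478) / 0.0137 = -1.956.
df = n − k − 1 = 374 − 2 − 1 = 371.
One-sided p = P(T_{371} < t) ≈ 0.0256.
So 0.01 ≤ p < 0.05.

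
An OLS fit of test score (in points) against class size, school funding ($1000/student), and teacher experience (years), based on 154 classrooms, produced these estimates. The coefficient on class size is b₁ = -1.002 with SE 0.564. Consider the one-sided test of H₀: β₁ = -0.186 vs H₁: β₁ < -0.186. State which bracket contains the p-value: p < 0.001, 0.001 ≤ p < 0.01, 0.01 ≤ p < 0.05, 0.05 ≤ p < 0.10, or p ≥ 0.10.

t = (-1.002 − (-0.186)) / 0.564 = -1.447.
df = n − k − 1 = 154 − 3 − 1 = 150.
One-sided p = P(T_{150} < t) ≈ 0.0750.
So 0.05 ≤ p < 0.10.

0.05 ≤ p < 0.10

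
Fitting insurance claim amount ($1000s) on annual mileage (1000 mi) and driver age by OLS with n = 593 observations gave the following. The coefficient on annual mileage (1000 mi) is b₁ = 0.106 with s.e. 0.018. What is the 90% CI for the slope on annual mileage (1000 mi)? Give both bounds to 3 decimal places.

df = n − k − 1 = 593 − 2 − 1 = 590.
t* = t_{0.05, 590} = 1.64744.
Margin = t* × SE = 1.64744 × 0.018 = 0.02965.
CI: 0.106 ± 0.02965 → (0.076, 0.136).
With 90% confidence, each one-unit increase in annual mileage (1000 mi) is associated with a change of between 0.076 and 0.136 $1000s in insurance claim amount, holding the other predictors fixed.

(0.076, 0.136)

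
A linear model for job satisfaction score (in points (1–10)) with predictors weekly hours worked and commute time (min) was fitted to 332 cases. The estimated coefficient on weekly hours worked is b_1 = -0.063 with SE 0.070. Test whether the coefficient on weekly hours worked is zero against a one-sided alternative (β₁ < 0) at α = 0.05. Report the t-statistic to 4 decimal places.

t = -0.9000

H₀: β₁ = 0 vs H₁: β₁ < 0.
t = (b_1 − β₁⁰)/SE = -0.063 / 0.070 = -0.9000.
df = n − k − 1 = 332 − 2 − 1 = 329.
One-sided p ≈ 0.1844, which is ≥ 0.05, so fail to reject H₀.
The data do not give significant evidence that the true slope on weekly hours worked is negative, holding the other predictors fixed.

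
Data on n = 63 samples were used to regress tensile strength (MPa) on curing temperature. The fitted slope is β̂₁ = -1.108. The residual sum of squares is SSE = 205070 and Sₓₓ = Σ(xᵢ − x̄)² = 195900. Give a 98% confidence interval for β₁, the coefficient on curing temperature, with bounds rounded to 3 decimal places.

MSE = SSE/(n − 2) = 205070/61 = 3361.8.
SE(β̂₁) = √(MSE/Sₓₓ) = √(3361.8/195900) = 0.130999.
df = n − 2 = 61.
t* = t_{0.01, 61} = 2.389047.
Margin = t* × SE = 2.389047 × 0.130999 = 0.31296.
CI: -1.108 ± 0.31296 → (-1.421, -0.795).
With 98% confidence, each one-unit increase in curing temperature is associated with a change of between -1.421 and -0.795 MPa in tensile strength.

(-1.421, -0.795)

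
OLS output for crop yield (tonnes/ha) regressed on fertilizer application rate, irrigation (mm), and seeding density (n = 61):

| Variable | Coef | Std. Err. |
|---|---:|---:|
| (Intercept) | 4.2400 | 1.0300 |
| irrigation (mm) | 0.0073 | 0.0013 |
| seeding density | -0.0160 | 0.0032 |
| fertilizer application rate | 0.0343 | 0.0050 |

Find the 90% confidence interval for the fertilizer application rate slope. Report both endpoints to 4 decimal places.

Read off: b = 0.0343, SE = 0.0050 for fertilizer application rate.
df = n − k − 1 = 61 − 3 − 1 = 57.
t* = t_{0.05, 57} = 1.672029.
Margin = t* × SE = 1.672029 × 0.0050 = 0.008360.
CI: 0.0343 ± 0.008360 → (0.0259, 0.0427).

(0.0259, 0.0427)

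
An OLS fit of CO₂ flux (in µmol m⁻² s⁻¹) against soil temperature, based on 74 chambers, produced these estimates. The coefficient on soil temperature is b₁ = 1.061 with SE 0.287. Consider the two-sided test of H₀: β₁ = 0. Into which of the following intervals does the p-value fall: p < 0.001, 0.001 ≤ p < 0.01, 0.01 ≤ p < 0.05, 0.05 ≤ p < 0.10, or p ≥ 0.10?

p < 0.001

t = 1.061 / 0.287 = 3.697.
df = n − 2 = 74 − 2 = 72.
Two-sided p = 2·P(T_{72} > |t|) ≈ 0.0004.
So p < 0.001.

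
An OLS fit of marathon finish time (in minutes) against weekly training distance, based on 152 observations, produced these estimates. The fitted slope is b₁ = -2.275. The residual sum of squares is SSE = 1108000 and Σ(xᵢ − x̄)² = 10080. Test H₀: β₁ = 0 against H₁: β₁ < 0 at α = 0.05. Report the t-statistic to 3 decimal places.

MSE = SSE/(n − 2) = 1108000/150 = 7386.67.
SE(b₁) = √(MSE/Sₓₓ) = √(7386.67/10080) = 0.85604.
t = -2.275 / 0.85604 = -2.658.
df = n − 2 = 150.
One-sided p ≈ 0.0044, which is < 0.05, so reject H₀.
There is evidence that the true slope on weekly training distance is negative.

t = -2.658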